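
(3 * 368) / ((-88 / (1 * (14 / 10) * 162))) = -156492 / 55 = -2845.31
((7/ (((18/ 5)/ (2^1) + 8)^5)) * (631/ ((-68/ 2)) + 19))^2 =2197265625/ 1882446119184479044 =0.00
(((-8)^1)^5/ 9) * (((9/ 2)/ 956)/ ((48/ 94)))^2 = -17672/ 57121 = -0.31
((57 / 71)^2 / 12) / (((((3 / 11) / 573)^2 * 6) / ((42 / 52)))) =33464057781 / 1048528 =31915.27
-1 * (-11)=11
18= 18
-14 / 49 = -2 / 7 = -0.29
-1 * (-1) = 1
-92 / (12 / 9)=-69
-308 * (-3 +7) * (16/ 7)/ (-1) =2816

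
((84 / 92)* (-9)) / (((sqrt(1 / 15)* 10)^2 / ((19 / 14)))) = -1539 / 920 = -1.67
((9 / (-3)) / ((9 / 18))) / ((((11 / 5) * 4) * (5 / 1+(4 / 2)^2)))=-5 / 66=-0.08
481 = 481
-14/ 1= -14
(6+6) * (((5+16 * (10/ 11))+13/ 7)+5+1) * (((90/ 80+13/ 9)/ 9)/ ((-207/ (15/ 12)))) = -975875/ 1721412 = -0.57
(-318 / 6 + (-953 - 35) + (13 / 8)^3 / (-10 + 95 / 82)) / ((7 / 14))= -193299677 / 92800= -2082.97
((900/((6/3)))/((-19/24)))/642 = -0.89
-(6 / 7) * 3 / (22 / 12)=-108 / 77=-1.40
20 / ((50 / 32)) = 64 / 5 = 12.80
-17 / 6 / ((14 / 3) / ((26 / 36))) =-221 / 504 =-0.44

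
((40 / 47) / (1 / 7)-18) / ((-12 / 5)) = 1415 / 282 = 5.02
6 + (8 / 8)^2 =7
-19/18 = -1.06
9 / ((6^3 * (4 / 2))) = 1 / 48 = 0.02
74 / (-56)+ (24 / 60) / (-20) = -939 / 700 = -1.34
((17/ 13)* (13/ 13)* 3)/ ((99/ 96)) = 544/ 143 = 3.80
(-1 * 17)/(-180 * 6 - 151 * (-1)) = 17/929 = 0.02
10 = 10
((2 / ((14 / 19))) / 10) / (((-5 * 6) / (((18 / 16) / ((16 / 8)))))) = -57 / 11200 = -0.01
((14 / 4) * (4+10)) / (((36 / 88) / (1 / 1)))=1078 / 9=119.78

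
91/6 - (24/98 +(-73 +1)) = 86.92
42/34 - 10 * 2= -319/17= -18.76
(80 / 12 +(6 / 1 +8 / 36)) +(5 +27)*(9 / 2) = 1412 / 9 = 156.89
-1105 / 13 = -85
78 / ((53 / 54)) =4212 / 53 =79.47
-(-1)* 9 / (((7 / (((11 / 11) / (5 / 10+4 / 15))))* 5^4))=54 / 20125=0.00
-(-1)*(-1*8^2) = -64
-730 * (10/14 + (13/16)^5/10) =-4017033123/7340032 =-547.28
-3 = -3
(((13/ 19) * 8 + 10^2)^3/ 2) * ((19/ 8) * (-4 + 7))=1509018012/ 361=4180105.30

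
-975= -975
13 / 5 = 2.60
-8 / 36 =-0.22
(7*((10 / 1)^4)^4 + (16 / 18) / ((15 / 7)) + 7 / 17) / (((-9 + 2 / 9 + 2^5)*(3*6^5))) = 160650000000000001897 / 1243265760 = 129216137988.07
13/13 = 1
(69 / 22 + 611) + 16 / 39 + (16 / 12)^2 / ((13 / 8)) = 1584659 / 2574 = 615.64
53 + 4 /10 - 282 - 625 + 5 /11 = -46923 /55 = -853.15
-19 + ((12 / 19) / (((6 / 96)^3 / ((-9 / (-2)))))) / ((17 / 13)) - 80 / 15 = 8877.81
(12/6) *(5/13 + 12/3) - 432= -5502/13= -423.23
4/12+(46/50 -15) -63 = -76.75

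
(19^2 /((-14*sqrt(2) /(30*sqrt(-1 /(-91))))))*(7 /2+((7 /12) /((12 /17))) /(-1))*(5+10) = -496375*sqrt(182) /2912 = -2299.61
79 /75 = 1.05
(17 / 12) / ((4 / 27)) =153 / 16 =9.56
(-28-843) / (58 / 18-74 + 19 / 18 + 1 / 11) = 172458 / 13787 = 12.51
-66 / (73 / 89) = -5874 / 73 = -80.47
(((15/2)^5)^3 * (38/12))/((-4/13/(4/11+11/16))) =-6669853773651123046875/46137344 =-144565187229917.77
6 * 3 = 18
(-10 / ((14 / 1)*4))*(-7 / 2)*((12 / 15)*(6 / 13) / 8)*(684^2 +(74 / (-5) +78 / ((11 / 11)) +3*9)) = 7019193 / 520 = 13498.45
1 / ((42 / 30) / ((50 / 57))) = 250 / 399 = 0.63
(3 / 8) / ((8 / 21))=63 / 64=0.98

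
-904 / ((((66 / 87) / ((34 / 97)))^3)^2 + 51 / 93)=-50294634103923611447 / 5748695158869167784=-8.75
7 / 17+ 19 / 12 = 407 / 204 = 2.00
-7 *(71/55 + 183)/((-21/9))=30408/55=552.87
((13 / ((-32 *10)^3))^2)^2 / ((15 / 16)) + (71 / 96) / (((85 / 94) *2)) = 7514255978267672576000000485537 / 18374686479671623680000000000000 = 0.41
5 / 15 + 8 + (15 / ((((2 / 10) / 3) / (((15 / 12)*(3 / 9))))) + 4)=1273 / 12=106.08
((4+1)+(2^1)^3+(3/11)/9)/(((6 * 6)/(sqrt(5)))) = 215 * sqrt(5)/594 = 0.81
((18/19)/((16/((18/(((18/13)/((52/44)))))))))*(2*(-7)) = -10647/836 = -12.74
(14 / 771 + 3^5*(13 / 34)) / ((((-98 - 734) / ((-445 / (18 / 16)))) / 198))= 11924538175 / 1363128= 8747.92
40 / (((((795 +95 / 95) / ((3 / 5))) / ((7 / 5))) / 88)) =3696 / 995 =3.71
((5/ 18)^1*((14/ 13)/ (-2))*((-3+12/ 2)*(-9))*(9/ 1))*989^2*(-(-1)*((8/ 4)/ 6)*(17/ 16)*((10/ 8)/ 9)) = 2909909975/ 1664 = 1748743.98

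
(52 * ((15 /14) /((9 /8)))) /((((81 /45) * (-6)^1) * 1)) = -2600 /567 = -4.59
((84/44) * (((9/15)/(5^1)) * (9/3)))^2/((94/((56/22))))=0.01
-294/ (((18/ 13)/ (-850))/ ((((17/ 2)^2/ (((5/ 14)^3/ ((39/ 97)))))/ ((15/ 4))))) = 30690972.76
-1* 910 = -910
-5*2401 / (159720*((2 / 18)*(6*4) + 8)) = -2401 / 340736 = -0.01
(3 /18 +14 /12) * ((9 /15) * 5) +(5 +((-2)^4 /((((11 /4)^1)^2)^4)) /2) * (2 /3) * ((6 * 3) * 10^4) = 128679100595524 /214358881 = 600297.50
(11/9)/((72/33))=121/216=0.56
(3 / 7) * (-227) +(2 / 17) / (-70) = -57886 / 595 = -97.29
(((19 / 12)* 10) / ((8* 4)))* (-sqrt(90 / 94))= -95* sqrt(235) / 3008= -0.48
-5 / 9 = -0.56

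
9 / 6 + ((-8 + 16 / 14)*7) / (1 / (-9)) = 867 / 2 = 433.50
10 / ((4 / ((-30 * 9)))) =-675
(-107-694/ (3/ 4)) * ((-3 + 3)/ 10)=0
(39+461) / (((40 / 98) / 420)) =514500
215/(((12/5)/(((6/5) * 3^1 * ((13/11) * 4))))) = 1524.55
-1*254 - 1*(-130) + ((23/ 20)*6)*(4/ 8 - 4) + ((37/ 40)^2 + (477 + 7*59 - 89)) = 1045929/ 1600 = 653.71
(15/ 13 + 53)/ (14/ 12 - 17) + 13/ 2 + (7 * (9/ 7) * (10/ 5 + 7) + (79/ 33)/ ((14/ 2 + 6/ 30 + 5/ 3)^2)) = 2127590407/ 25295270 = 84.11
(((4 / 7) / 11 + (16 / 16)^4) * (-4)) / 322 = -162 / 12397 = -0.01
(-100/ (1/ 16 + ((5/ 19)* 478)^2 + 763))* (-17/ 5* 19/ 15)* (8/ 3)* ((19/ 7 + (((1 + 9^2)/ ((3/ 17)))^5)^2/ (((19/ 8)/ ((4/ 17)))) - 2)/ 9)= 1147236402152576490711725810109077913088/ 3207494132741367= 357673733660757009861569.80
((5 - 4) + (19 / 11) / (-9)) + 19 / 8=2521 / 792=3.18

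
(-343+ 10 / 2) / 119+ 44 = 4898 / 119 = 41.16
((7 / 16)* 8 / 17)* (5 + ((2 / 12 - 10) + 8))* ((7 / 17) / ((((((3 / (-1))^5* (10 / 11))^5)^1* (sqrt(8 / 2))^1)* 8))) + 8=37611480288618397261519 / 4701435036077318400000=8.00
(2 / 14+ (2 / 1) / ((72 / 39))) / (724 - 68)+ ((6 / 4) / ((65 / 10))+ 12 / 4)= 2315707 / 716352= 3.23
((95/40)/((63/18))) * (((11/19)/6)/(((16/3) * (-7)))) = -11/6272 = -0.00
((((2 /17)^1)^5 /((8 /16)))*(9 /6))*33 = 3168 /1419857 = 0.00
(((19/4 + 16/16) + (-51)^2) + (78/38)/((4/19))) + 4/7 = 36639/14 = 2617.07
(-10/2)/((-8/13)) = 8.12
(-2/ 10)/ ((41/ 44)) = -44/ 205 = -0.21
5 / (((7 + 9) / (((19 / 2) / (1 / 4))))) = 95 / 8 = 11.88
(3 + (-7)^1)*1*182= -728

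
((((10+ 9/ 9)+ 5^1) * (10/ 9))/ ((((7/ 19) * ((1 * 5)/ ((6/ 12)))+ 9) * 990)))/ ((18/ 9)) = 152/ 214731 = 0.00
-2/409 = -0.00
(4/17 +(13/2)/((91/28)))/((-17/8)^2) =2432/4913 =0.50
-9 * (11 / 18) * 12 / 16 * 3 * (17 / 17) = -99 / 8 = -12.38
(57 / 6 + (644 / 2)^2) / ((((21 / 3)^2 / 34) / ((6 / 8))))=10576737 / 196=53962.94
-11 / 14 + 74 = 1025 / 14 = 73.21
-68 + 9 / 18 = -135 / 2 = -67.50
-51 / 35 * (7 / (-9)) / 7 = 17 / 105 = 0.16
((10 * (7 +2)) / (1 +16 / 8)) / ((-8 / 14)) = -105 / 2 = -52.50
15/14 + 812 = 11383/14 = 813.07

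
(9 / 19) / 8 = 9 / 152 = 0.06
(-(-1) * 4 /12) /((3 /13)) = 13 /9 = 1.44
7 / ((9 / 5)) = 35 / 9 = 3.89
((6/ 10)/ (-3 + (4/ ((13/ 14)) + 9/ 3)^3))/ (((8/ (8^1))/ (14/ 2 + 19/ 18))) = 63713/ 5104704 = 0.01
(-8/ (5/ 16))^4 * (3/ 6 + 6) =1744830464/ 625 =2791728.74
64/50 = 32/25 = 1.28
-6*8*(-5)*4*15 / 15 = 960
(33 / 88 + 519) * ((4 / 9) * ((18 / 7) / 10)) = 831 / 14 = 59.36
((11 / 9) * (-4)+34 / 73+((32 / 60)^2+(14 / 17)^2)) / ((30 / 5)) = -0.58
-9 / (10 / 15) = -13.50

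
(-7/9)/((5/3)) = -0.47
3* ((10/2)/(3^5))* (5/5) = 5/81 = 0.06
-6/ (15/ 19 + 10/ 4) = -228/ 125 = -1.82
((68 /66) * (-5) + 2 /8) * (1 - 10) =44.11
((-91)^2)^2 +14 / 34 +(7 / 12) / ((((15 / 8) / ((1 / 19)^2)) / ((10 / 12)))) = 11362802531087 / 165699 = 68574961.41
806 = 806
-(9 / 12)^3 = -27 / 64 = -0.42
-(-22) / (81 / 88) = 1936 / 81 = 23.90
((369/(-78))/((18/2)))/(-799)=41/62322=0.00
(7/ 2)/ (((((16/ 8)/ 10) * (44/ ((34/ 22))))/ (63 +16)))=47005/ 968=48.56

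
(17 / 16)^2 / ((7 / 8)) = 289 / 224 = 1.29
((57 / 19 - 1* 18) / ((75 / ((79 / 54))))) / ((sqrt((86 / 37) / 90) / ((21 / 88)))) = -553* sqrt(7955) / 113520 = -0.43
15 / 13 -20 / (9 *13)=115 / 117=0.98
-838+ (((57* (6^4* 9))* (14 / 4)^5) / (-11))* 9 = -6285449875 / 22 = -285702267.05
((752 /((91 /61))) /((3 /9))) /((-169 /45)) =-6192720 /15379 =-402.67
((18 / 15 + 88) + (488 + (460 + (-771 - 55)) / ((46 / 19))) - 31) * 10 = 90856 / 23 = 3950.26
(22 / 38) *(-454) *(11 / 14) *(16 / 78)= -219736 / 5187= -42.36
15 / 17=0.88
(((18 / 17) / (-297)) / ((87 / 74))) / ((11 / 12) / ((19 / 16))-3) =2812 / 2066163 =0.00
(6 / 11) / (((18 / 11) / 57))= 19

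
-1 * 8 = -8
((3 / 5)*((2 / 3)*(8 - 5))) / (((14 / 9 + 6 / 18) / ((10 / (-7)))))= -108 / 119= -0.91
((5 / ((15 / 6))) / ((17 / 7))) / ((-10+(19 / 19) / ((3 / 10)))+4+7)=0.19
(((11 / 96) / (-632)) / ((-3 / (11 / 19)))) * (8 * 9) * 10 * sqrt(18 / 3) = 605 * sqrt(6) / 24016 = 0.06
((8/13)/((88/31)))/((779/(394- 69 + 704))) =31899/111397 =0.29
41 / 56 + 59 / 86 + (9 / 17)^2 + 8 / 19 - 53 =-672758411 / 13222328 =-50.88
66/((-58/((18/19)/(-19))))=594/10469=0.06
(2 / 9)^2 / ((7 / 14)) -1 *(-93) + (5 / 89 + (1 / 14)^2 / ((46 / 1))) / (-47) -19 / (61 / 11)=16709762326787 / 186344518248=89.67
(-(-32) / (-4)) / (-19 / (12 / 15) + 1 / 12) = 24 / 71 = 0.34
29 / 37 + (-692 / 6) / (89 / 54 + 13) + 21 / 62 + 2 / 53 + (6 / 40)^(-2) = 37.73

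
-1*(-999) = 999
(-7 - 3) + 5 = -5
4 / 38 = 2 / 19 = 0.11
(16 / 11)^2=256 / 121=2.12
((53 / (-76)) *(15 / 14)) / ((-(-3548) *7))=-795 / 26425504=-0.00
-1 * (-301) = 301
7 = 7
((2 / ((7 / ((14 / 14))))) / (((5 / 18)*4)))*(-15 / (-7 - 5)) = 9 / 28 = 0.32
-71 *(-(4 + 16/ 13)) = 371.38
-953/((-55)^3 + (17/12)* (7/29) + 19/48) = 1326576/231592973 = 0.01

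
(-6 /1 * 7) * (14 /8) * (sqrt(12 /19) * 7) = -1029 * sqrt(57) /19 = -408.88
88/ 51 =1.73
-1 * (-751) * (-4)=-3004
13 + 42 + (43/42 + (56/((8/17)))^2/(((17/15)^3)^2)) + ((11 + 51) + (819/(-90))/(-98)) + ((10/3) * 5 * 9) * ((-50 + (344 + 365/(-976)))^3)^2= 52049239141758812691299018110150298430269/541446879251644777758720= 96129908835559514.13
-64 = -64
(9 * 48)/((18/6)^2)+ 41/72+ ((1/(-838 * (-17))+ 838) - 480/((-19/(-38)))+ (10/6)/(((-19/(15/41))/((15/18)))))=-29347251935/399514824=-73.46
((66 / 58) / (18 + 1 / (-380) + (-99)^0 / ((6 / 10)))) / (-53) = -37620 / 34454929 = -0.00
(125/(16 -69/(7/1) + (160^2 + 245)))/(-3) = -875/542874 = -0.00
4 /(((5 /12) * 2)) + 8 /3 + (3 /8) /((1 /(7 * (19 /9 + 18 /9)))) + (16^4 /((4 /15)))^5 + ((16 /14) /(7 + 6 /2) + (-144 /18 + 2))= 753069880065118735171584010393 /840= 896511761982284208537600000.00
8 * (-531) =-4248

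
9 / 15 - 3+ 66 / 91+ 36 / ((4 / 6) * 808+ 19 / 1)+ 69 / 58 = -378897 / 901030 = -0.42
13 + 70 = 83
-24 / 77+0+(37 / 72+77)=428009 / 5544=77.20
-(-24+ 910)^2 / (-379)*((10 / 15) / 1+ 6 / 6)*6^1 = 7849960 / 379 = 20712.30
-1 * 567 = -567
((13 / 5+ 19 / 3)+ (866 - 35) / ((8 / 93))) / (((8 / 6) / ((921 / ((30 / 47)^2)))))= 786884057671 / 48000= 16393417.87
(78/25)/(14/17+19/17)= 442/275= 1.61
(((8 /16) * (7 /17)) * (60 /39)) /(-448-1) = -0.00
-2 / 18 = -1 / 9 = -0.11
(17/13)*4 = 68/13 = 5.23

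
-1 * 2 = -2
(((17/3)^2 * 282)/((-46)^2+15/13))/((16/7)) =72709/38856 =1.87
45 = 45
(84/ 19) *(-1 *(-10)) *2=1680/ 19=88.42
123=123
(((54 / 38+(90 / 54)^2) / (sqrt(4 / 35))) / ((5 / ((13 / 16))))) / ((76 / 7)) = 32669 * sqrt(35) / 1039680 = 0.19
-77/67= -1.15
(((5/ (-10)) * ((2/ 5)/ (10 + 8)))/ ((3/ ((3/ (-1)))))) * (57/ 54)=19/ 1620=0.01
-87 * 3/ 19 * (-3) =783/ 19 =41.21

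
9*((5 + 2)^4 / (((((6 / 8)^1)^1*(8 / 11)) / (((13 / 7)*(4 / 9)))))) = 98098 / 3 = 32699.33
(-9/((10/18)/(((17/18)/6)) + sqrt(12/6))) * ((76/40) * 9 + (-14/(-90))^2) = -1179001/22665 + 20043017 * sqrt(2)/1359900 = -31.18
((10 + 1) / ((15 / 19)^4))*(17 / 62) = 24370027 / 3138750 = 7.76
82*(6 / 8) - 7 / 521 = 61.49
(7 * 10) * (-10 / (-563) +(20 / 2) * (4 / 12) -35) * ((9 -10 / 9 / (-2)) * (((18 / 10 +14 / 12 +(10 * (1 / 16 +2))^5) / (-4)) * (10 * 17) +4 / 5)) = 2508909975845100339365 / 747159552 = 3357930671071.85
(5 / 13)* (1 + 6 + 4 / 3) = 125 / 39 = 3.21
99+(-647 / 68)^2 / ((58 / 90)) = 32112909 / 134096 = 239.48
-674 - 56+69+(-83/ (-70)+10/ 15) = -138421/ 210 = -659.15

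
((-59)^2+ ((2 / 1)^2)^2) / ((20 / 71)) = 248287 / 20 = 12414.35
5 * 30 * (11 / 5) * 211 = 69630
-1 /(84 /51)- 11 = -325 /28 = -11.61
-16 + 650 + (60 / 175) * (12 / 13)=634.32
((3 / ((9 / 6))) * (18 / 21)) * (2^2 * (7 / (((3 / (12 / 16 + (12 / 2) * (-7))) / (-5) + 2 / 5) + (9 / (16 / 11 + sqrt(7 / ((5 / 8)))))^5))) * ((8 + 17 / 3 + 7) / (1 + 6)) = 622091394514677159838515200 / 208868726734079573968034907 + 25269101393208881472000000 * sqrt(70) / 69622908911359857989344969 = 6.01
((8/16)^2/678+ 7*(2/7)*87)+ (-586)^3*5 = -2728679087471/2712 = -1006150106.00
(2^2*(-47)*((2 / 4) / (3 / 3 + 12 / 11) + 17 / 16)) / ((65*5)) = -22513 / 29900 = -0.75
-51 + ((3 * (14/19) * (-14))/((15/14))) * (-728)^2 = -1454280941/95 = -15308220.43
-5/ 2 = -2.50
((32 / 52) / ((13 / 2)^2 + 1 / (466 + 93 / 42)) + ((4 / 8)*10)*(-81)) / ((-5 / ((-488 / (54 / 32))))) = -3036076126336 / 129618567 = -23423.16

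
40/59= 0.68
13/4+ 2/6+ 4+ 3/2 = 109/12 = 9.08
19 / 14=1.36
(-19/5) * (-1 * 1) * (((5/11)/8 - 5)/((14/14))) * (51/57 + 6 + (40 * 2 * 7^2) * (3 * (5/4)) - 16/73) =-1774639833/6424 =-276251.53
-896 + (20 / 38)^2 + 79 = -294837 / 361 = -816.72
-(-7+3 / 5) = 32 / 5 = 6.40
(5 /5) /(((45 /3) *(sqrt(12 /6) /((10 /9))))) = sqrt(2) /27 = 0.05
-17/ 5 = -3.40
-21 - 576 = -597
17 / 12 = 1.42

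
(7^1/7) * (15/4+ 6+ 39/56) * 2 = 585/28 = 20.89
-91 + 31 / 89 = -8068 / 89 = -90.65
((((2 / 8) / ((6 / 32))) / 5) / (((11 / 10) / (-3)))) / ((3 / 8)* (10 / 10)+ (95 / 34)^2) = -18496 / 208087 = -0.09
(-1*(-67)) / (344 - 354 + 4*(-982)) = -67 / 3938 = -0.02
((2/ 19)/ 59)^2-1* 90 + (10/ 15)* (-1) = -341806340/ 3769923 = -90.67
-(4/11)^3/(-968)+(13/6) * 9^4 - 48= 4563380101/322102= 14167.50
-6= -6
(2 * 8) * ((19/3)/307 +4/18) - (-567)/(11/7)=11084443/30393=364.70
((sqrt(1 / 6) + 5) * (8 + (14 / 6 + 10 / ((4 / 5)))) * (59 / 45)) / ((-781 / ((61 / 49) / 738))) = -493063 / 1525096188 - 493063 * sqrt(6) / 45752885640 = -0.00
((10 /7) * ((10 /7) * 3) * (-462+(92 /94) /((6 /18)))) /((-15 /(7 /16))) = 26970 /329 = 81.98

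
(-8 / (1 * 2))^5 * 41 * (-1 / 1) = 41984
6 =6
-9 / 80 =-0.11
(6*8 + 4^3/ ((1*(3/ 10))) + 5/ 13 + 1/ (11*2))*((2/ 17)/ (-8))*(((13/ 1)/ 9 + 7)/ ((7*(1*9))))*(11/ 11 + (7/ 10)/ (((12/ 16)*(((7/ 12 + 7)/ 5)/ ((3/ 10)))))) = -4267267/ 6981390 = -0.61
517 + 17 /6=3119 /6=519.83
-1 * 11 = -11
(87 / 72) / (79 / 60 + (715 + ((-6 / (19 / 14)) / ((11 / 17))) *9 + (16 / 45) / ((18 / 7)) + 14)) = 818235 / 452994386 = 0.00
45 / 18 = 5 / 2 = 2.50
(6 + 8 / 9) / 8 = 31 / 36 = 0.86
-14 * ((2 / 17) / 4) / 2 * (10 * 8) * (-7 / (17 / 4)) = 7840 / 289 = 27.13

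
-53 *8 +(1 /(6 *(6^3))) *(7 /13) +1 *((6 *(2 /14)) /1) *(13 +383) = -9973967 /117936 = -84.57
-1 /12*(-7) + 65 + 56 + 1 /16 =5839 /48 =121.65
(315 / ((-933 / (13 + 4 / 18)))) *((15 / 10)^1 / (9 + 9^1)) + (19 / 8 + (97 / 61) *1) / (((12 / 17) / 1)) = 5.25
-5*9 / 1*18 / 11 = -810 / 11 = -73.64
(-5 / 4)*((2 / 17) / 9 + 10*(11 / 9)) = -260 / 17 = -15.29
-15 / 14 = -1.07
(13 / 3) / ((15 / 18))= 26 / 5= 5.20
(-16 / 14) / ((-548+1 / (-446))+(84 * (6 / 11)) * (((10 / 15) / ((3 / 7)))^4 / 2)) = 28611792 / 10361237341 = 0.00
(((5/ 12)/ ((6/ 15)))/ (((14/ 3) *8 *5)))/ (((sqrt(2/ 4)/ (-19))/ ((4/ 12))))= -0.05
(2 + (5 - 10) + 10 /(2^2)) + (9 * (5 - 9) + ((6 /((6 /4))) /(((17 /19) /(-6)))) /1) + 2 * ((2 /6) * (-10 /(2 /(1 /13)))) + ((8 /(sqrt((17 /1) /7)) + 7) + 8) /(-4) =-178559 /2652 - 2 * sqrt(119) /17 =-68.61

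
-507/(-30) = 169/10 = 16.90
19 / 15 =1.27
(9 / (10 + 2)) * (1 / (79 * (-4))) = -3 / 1264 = -0.00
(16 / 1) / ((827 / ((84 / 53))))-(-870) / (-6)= -6354151 / 43831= -144.97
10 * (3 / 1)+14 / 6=97 / 3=32.33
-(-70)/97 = 70/97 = 0.72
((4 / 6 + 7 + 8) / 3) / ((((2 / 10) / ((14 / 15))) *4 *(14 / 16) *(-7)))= -0.99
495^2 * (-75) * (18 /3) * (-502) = 55351147500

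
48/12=4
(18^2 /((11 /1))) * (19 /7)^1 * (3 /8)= 4617 /154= 29.98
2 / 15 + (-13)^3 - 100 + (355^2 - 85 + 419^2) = 4488062 / 15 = 299204.13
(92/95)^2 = 8464/9025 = 0.94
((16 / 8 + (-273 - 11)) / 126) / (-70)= 47 / 1470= 0.03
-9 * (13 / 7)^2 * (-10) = 310.41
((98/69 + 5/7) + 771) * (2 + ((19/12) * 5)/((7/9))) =31834396/3381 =9415.67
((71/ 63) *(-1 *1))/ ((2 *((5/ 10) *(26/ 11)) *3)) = -781/ 4914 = -0.16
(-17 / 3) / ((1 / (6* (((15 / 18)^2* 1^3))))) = -425 / 18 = -23.61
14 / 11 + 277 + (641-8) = 10024 / 11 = 911.27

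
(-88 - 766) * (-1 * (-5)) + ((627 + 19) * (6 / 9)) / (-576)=-1844963 / 432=-4270.75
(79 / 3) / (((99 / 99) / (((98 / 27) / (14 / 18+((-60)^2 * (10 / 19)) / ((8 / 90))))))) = 147098 / 32806197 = 0.00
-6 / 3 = -2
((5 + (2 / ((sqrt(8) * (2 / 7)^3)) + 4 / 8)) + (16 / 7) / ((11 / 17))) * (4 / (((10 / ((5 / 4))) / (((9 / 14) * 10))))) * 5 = 312975 / 2156 + 11025 * sqrt(2) / 32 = 632.41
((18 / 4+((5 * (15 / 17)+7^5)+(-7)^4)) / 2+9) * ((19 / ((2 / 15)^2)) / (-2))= -2795794425 / 544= -5139327.99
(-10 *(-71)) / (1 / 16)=11360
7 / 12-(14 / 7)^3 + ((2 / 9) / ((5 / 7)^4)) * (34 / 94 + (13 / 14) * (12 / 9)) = -19196599 / 3172500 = -6.05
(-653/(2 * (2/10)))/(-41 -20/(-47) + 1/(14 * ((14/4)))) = 7519295/186792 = 40.25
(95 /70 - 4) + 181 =2497 /14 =178.36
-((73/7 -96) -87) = 1208/7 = 172.57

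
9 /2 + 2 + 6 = 12.50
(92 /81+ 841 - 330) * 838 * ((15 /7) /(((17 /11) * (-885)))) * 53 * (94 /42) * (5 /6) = -2381335555885 /35828163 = -66465.47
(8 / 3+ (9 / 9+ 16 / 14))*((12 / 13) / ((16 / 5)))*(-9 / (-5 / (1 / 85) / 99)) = 89991 / 30940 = 2.91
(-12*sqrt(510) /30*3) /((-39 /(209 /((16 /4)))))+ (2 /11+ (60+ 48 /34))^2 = 209*sqrt(510) /130+ 132664324 /34969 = 3830.08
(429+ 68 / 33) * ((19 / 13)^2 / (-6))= -5135225 / 33462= -153.46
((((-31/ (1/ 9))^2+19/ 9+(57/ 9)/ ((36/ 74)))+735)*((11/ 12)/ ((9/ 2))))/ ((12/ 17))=793613227/ 34992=22679.85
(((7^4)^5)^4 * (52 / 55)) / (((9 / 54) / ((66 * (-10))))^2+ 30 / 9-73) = -85857094447857999117864032391449624253355465020977913788735487976447192320 / 156069257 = -550121760673583517590937400000000000000000000000000000000000000000.00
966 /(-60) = -161 /10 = -16.10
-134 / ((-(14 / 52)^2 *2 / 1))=45292 / 49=924.33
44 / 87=0.51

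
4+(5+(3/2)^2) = 45/4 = 11.25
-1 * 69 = -69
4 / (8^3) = 1 / 128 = 0.01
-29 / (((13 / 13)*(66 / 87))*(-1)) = 841 / 22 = 38.23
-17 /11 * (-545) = 9265 /11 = 842.27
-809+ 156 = -653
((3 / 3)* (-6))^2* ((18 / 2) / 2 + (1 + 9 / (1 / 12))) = 4086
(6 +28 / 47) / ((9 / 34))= 24.92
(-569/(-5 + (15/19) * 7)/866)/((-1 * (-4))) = -10811/34640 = -0.31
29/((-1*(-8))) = 29/8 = 3.62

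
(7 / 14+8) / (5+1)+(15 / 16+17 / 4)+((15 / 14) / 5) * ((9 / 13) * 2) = 30143 / 4368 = 6.90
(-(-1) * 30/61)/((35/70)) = 60/61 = 0.98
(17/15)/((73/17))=289/1095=0.26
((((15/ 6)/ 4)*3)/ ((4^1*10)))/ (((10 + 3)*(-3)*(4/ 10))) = -0.00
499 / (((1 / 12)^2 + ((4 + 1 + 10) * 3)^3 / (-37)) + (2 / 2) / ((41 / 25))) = -109005552 / 537867283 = -0.20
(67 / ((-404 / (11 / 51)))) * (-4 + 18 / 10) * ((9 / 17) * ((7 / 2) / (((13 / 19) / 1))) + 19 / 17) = 0.30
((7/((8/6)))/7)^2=9/16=0.56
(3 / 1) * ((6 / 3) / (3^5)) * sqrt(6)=2 * sqrt(6) / 81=0.06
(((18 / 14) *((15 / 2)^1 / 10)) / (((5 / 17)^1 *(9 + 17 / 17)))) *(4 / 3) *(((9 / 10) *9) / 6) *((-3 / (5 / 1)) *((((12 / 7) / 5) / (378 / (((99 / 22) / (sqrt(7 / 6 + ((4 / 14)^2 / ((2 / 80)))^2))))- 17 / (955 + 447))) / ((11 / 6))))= -438475146696 *sqrt(1022442) / 1934351728374209375- 2658372858 / 276335961196315625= -0.00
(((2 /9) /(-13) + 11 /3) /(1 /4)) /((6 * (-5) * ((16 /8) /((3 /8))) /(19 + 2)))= -2989 /1560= -1.92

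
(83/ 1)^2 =6889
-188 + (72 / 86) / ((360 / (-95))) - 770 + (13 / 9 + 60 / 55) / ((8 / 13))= -32492863 / 34056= -954.10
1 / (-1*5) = -1 / 5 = -0.20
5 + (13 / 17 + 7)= 217 / 17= 12.76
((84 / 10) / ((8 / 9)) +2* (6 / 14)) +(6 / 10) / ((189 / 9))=1447 / 140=10.34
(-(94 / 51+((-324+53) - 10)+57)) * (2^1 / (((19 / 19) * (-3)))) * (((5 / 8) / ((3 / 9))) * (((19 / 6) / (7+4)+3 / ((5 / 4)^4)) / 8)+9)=-169595989 / 122400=-1385.59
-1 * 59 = -59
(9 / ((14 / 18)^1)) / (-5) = -81 / 35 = -2.31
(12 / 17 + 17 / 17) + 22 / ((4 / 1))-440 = -432.79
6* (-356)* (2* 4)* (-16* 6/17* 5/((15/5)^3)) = 911360/51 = 17869.80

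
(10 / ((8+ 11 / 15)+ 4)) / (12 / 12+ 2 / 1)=50 / 191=0.26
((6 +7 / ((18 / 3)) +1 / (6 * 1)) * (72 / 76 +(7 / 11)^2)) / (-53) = -6218 / 33231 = -0.19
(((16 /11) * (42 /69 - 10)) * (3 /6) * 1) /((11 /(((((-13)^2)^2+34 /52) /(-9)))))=71289888 /36179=1970.48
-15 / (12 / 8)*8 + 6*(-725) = -4430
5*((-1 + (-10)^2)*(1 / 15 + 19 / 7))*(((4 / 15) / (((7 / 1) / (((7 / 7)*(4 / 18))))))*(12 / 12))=25696 / 2205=11.65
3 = 3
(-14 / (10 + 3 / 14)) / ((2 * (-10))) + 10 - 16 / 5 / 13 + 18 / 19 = 146307 / 13585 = 10.77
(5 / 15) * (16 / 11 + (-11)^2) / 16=449 / 176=2.55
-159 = -159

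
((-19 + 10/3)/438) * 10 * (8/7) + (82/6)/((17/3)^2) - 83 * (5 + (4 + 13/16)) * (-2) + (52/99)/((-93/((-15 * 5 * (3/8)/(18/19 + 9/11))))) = 66044137715761/40543201944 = 1628.98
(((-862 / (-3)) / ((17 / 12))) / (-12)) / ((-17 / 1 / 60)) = 17240 / 289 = 59.65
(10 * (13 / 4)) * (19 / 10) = 247 / 4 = 61.75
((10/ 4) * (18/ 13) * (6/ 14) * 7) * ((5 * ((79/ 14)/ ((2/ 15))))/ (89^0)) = 799875/ 364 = 2197.46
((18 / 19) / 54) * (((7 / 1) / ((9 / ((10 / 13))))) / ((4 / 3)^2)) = 35 / 5928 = 0.01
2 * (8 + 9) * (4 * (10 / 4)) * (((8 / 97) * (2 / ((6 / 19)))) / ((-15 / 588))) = -2025856 / 291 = -6961.70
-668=-668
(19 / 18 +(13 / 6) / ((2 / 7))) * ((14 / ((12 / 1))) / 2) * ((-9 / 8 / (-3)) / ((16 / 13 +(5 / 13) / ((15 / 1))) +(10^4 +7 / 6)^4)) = 254709 / 1348469102082161699048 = 0.00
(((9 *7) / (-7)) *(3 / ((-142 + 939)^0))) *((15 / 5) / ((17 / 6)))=-486 / 17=-28.59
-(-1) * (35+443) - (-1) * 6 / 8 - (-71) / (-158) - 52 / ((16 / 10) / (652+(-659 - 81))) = 1054903 / 316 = 3338.30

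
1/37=0.03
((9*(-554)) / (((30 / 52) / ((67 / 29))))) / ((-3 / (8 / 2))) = 3860272 / 145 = 26622.57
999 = 999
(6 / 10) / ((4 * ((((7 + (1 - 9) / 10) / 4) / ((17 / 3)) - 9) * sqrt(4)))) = -17 / 1978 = -0.01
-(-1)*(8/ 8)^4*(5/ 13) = 5/ 13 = 0.38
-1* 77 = -77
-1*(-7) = 7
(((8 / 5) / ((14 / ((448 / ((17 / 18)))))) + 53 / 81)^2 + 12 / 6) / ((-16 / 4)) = -142792135459 / 189612900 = -753.07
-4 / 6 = -2 / 3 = -0.67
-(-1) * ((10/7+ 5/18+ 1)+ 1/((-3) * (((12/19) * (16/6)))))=5057/2016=2.51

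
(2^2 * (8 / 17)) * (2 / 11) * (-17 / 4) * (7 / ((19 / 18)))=-2016 / 209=-9.65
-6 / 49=-0.12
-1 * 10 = -10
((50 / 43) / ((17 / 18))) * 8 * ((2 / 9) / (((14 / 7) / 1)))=800 / 731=1.09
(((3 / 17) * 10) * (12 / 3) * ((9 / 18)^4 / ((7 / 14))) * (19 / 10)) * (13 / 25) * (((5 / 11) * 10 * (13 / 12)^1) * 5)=16055 / 748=21.46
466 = 466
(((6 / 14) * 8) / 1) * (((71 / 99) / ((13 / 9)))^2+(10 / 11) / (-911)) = 109770264 / 130403273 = 0.84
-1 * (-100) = 100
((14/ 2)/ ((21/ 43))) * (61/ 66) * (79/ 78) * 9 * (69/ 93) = 4765991/ 53196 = 89.59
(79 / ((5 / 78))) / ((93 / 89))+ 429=249301 / 155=1608.39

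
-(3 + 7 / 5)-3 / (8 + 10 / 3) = -793 / 170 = -4.66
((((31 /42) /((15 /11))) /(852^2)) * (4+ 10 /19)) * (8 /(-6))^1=-14663 /3258401580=-0.00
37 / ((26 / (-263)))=-9731 / 26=-374.27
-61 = -61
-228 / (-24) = 19 / 2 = 9.50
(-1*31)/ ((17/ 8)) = -14.59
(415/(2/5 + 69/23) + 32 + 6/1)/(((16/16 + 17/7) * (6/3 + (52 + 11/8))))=6349/7531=0.84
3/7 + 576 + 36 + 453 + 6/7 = 7464/7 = 1066.29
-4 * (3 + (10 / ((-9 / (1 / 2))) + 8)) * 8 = -3008 / 9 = -334.22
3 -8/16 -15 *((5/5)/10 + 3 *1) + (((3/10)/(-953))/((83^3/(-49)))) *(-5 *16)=-23976173660/544913011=-44.00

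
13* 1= 13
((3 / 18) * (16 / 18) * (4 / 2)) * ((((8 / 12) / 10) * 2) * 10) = 0.40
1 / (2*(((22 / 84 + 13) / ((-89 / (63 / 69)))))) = -2047 / 557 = -3.68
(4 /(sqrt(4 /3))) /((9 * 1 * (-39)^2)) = 0.00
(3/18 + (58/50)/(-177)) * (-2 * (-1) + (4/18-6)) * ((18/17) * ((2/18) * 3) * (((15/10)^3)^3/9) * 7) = -2410317/377600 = -6.38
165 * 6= 990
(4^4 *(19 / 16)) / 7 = 304 / 7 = 43.43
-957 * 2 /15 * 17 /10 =-5423 /25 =-216.92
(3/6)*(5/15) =1/6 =0.17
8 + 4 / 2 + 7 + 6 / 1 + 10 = 33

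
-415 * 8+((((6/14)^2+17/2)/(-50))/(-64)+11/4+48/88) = -11441294639/3449600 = -3316.70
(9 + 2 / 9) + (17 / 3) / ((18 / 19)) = 15.20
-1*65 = -65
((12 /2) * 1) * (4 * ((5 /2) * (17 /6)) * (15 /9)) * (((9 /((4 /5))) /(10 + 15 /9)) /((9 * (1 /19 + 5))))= 8075 /1344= 6.01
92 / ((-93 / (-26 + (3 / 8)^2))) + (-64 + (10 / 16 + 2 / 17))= -953053 / 25296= -37.68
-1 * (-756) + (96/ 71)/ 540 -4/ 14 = 16901606/ 22365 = 755.72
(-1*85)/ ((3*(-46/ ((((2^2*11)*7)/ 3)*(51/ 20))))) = 22253/ 138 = 161.25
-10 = -10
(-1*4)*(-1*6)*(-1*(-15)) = 360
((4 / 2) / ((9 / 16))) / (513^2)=32 / 2368521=0.00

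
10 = 10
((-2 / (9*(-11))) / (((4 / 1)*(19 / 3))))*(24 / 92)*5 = 5 / 4807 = 0.00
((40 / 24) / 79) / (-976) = -5 / 231312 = -0.00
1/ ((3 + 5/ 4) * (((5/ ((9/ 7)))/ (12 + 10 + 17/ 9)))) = 172/ 119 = 1.45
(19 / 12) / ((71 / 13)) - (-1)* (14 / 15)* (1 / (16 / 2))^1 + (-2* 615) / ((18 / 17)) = -1236742 / 1065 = -1161.26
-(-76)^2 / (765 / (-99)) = 63536 / 85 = 747.48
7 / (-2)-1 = -4.50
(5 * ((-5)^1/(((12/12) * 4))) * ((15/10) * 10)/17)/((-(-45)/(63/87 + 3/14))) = -3175/27608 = -0.12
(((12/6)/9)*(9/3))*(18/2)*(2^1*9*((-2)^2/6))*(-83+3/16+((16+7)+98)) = 5499/2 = 2749.50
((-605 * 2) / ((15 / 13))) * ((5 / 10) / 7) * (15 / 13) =-605 / 7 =-86.43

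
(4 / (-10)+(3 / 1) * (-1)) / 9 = -17 / 45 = -0.38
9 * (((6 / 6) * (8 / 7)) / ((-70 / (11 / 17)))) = -396 / 4165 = -0.10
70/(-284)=-35/142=-0.25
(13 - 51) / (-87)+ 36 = 3170 / 87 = 36.44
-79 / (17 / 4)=-316 / 17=-18.59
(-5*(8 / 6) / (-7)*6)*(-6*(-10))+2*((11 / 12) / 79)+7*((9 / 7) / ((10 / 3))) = 2866589 / 8295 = 345.58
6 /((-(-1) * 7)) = 6 /7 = 0.86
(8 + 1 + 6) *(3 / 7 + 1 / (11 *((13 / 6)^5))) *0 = 0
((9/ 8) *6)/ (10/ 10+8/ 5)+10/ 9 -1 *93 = -41789/ 468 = -89.29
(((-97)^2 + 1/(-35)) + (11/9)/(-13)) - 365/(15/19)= 36636098/4095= 8946.54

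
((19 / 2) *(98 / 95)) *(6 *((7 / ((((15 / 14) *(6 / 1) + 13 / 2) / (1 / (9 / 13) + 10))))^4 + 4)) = 204026242015783432 / 2347270185627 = 86920.65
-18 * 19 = -342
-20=-20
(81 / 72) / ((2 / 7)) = 63 / 16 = 3.94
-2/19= -0.11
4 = 4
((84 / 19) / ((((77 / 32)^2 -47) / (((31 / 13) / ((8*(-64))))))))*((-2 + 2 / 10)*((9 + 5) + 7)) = -0.02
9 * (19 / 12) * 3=171 / 4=42.75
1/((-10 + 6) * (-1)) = 1/4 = 0.25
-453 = -453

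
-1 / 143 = -0.01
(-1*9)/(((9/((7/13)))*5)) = -7/65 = -0.11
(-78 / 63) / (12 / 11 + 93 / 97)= -27742 / 45927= -0.60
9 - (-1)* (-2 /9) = 79 /9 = 8.78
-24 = -24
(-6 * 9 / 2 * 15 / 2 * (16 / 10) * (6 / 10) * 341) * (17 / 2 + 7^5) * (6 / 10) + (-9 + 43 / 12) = -200647121441 / 300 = -668823738.14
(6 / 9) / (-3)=-2 / 9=-0.22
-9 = -9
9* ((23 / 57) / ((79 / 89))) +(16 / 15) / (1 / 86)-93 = 63596 / 22515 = 2.82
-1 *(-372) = 372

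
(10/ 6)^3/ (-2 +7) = 25/ 27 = 0.93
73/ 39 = 1.87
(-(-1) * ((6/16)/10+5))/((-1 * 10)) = -403/800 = -0.50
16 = 16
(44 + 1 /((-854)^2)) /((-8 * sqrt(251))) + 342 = 342 - 32089905 * sqrt(251) /1464466528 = 341.65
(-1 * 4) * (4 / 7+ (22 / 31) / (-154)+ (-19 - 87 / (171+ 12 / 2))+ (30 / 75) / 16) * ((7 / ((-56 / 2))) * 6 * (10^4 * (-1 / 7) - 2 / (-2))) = 290164252743 / 1792420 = 161884.07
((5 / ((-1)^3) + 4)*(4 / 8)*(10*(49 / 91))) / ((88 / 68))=-595 / 286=-2.08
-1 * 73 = -73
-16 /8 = -2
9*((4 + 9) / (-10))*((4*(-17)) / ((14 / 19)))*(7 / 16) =37791 / 80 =472.39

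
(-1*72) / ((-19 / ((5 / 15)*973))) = 23352 / 19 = 1229.05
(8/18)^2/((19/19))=16/81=0.20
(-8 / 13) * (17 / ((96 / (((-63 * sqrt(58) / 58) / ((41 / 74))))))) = 13209 * sqrt(58) / 61828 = 1.63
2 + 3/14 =31/14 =2.21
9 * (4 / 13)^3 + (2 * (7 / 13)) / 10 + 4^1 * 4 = 179823 / 10985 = 16.37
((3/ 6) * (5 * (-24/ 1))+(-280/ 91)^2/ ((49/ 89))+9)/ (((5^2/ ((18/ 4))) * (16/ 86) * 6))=-5.45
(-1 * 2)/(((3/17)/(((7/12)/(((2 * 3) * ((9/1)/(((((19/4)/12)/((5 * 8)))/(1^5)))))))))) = -2261/1866240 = -0.00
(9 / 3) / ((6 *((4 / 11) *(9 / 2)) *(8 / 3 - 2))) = 11 / 24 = 0.46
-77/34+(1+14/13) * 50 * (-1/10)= -12.65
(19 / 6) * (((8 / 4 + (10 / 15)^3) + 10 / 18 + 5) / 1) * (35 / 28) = 5035 / 162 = 31.08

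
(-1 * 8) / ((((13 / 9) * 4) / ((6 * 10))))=-1080 / 13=-83.08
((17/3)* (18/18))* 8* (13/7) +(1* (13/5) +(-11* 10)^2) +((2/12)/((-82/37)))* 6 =104924381/8610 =12186.34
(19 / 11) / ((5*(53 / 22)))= 38 / 265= 0.14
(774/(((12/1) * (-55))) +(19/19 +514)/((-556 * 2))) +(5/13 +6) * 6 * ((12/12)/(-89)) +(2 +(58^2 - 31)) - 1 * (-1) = 235916217947/70762120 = 3333.93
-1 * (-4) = 4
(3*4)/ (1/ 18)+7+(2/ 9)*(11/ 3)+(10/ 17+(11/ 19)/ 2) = 224.69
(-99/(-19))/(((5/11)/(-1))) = -1089/95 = -11.46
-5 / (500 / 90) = -0.90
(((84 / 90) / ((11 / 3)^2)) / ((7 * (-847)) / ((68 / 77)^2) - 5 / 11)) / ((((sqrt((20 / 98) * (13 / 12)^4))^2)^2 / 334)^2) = -163.16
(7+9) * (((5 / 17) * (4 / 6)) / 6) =80 / 153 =0.52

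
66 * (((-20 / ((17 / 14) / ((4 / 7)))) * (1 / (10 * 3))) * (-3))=1056 / 17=62.12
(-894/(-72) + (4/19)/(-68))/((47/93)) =1491565/60724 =24.56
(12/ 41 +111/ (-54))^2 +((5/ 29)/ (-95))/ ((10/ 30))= 930989219/ 300098844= 3.10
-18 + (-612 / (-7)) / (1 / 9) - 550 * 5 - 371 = -2352.14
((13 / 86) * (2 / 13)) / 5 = 1 / 215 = 0.00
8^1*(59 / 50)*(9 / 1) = 2124 / 25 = 84.96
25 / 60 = 5 / 12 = 0.42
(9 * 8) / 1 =72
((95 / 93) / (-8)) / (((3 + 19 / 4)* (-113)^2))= -95 / 73626054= -0.00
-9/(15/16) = -48/5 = -9.60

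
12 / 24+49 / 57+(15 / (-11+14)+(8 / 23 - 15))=-21743 / 2622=-8.29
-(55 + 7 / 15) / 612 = -208 / 2295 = -0.09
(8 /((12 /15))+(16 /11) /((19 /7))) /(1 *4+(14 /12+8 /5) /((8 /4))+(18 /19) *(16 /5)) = 132120 /105523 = 1.25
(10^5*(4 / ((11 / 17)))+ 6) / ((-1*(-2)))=3400033 / 11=309093.91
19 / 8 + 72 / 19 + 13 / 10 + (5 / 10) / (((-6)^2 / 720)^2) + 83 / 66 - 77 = 3303589 / 25080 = 131.72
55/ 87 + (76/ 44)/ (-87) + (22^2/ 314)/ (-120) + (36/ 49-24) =-3337406591/ 147244020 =-22.67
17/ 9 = 1.89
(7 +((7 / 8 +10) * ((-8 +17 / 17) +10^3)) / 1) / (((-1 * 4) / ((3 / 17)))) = -259341 / 544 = -476.73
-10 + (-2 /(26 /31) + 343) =4298 /13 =330.62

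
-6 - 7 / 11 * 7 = -115 / 11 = -10.45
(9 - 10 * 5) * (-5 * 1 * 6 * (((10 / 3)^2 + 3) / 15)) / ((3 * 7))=10414 / 189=55.10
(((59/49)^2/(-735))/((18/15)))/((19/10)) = -17405/20117979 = -0.00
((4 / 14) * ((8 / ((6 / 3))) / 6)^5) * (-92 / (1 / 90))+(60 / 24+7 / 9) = -308.26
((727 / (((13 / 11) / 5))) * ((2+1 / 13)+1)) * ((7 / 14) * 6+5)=12795200 / 169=75711.24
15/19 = 0.79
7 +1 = 8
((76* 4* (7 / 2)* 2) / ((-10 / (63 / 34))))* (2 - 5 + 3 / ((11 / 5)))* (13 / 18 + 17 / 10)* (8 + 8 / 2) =87677856 / 4675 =18754.62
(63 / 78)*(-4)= -42 / 13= -3.23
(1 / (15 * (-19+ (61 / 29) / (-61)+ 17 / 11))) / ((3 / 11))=-3509 / 251055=-0.01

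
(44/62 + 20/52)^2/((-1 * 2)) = -194481/324818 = -0.60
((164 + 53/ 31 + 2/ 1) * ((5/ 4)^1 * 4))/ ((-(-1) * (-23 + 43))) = 41.93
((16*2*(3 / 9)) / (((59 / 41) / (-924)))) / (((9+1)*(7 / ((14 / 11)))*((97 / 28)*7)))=-146944 / 28615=-5.14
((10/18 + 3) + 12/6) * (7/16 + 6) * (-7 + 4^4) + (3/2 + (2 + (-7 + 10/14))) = 8902.42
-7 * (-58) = 406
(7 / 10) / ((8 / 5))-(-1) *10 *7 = 1127 / 16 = 70.44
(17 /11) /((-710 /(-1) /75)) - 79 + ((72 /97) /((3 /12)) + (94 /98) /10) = -1406359048 /18560465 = -75.77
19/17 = 1.12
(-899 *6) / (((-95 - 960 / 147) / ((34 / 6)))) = 301.05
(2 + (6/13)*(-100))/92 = -287/598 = -0.48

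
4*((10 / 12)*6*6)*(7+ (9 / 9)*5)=1440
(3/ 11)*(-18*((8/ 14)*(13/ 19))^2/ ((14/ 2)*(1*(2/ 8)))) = -584064/ 1362053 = -0.43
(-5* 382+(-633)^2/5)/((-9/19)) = -7431641/45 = -165147.58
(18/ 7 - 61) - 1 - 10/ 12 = -2531/ 42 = -60.26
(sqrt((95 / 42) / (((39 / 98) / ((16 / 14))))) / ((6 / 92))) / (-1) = -92 * sqrt(2470) / 117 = -39.08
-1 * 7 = -7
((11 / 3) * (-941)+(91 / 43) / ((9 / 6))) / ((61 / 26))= -11567686 / 7869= -1470.03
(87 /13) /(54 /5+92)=435 /6682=0.07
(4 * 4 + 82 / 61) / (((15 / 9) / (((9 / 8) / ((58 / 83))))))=1185489 / 70760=16.75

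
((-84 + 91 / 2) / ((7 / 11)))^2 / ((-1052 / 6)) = -43923 / 2104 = -20.88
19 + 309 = 328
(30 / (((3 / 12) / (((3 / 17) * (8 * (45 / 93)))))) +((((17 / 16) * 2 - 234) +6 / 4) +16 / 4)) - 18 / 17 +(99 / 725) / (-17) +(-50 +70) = -383506777 / 3056600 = -125.47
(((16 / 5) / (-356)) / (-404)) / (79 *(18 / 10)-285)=-1 / 6418146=-0.00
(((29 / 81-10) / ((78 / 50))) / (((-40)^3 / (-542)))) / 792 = -19241 / 291133440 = -0.00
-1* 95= -95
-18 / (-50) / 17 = 9 / 425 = 0.02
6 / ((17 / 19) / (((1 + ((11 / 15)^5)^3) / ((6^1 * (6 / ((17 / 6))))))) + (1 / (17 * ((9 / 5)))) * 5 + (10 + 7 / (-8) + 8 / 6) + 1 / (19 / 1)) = 30842419194375588013968 / 112756601980794524139659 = 0.27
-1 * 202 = -202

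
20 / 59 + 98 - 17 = 4799 / 59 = 81.34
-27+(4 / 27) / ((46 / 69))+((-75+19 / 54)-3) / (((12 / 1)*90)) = -1565873 / 58320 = -26.85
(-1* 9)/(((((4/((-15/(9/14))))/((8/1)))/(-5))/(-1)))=2100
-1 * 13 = -13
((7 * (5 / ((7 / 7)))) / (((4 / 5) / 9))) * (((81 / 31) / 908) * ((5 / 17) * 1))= 637875 / 1914064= 0.33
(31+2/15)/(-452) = -467/6780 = -0.07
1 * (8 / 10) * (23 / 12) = 23 / 15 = 1.53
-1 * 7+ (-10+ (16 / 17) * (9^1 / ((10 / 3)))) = -1229 / 85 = -14.46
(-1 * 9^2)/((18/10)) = -45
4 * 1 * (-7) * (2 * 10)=-560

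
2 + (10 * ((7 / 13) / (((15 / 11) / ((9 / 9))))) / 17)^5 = 256297538132110 / 128105460519543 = 2.00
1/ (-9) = -1/ 9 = -0.11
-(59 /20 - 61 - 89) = 2941 /20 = 147.05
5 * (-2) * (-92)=920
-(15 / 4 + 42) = -183 / 4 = -45.75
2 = 2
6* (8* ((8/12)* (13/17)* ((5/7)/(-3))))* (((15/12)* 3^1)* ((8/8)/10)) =-2.18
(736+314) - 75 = 975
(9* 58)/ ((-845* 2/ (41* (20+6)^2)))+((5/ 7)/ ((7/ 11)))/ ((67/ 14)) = -20074526/ 2345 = -8560.57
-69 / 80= -0.86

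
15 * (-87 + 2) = -1275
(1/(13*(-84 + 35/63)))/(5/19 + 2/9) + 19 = 15394712/810329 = 19.00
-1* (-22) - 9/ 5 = 101/ 5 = 20.20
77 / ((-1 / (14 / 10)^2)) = -3773 / 25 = -150.92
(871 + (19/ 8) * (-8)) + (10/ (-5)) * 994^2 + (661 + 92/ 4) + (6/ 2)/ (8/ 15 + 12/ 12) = -45414283/ 23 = -1974534.04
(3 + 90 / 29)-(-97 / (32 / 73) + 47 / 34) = 3565413 / 15776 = 226.00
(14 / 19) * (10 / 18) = 0.41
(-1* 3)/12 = -1/4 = -0.25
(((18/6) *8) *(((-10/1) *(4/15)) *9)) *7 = -4032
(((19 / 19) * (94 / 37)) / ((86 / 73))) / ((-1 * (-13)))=3431 / 20683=0.17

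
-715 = -715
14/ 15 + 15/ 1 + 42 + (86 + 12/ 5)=439/ 3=146.33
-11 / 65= -0.17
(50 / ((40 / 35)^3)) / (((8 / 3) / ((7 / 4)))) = 180075 / 8192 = 21.98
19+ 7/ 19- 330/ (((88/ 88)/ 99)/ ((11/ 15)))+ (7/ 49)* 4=-3183762/ 133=-23938.06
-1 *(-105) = 105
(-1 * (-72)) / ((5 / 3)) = 216 / 5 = 43.20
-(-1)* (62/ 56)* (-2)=-2.21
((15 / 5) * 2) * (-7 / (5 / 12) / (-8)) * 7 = 88.20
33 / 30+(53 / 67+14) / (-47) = 24729 / 31490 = 0.79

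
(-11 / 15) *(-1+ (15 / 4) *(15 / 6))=-737 / 120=-6.14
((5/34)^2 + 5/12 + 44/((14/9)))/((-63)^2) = 174326/24087861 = 0.01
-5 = -5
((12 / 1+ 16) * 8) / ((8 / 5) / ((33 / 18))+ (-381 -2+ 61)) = -6160 / 8831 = -0.70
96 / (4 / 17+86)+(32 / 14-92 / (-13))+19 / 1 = 1966129 / 66703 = 29.48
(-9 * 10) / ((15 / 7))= -42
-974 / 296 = -487 / 148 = -3.29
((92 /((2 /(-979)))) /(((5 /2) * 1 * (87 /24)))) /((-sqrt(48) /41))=7385576 * sqrt(3) /435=29407.34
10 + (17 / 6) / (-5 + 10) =317 / 30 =10.57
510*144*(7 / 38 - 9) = -12301200 / 19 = -647431.58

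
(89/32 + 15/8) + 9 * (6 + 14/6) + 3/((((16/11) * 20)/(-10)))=629/8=78.62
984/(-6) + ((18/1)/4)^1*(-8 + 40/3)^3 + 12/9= 520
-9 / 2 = -4.50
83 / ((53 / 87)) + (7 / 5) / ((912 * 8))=263422451 / 1933440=136.25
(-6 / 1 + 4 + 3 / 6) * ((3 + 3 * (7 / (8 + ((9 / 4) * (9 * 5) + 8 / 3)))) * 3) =-38529 / 2686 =-14.34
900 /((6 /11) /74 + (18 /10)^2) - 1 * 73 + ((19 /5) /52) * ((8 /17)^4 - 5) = 24370100347743 /119587038220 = 203.79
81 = 81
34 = 34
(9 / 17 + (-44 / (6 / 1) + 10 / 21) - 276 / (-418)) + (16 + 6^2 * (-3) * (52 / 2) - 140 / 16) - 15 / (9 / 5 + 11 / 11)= -279726583 / 99484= -2811.77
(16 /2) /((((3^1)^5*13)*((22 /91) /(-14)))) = -392 /2673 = -0.15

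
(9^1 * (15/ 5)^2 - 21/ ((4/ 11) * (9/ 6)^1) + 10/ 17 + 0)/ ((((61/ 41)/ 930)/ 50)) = 1396511250/ 1037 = 1346683.94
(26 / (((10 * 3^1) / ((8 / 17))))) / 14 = 52 / 1785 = 0.03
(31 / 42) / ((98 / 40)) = 310 / 1029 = 0.30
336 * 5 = 1680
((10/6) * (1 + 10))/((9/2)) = 110/27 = 4.07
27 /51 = 9 /17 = 0.53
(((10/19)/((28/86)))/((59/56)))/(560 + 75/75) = 1720/628881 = 0.00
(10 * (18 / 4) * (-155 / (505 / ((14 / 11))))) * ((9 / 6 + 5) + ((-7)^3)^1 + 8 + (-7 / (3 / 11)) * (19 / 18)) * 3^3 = 168773.65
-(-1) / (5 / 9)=9 / 5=1.80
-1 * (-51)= 51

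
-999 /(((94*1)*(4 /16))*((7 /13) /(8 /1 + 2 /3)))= -225108 /329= -684.22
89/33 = 2.70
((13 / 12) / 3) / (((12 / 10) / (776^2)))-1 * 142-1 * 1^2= 4888819 / 27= 181067.37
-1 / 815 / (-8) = 1 / 6520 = 0.00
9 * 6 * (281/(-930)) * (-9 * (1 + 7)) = 182088/155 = 1174.76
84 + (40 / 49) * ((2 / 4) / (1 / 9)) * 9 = 5736 / 49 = 117.06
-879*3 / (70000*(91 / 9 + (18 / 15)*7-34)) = 23733 / 9758000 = 0.00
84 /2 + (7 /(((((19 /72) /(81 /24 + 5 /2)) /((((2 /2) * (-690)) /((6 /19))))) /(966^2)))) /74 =-158876806116 /37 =-4293967732.86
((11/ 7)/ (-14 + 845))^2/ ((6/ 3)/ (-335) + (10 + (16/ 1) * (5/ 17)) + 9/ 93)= 21361945/ 88393029602409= 0.00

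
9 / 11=0.82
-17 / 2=-8.50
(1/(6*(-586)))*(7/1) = -7/3516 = -0.00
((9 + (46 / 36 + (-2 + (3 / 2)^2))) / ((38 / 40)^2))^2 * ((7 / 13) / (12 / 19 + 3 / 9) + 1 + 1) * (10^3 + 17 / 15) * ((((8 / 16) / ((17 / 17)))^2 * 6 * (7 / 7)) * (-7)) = -5523359890458200 / 1509508143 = -3659046.10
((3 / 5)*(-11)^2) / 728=363 / 3640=0.10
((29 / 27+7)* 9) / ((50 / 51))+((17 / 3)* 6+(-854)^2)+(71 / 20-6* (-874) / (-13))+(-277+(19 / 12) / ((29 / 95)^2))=597568487677 / 819975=728764.28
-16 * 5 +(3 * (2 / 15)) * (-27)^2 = 1058 / 5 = 211.60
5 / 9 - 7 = -58 / 9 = -6.44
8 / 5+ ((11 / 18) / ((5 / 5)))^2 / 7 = 18749 / 11340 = 1.65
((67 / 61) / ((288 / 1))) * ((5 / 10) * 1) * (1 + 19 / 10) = 1943 / 351360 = 0.01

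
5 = 5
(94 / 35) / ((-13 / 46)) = -4324 / 455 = -9.50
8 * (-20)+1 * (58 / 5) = -742 / 5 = -148.40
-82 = -82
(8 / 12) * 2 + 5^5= 9379 / 3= 3126.33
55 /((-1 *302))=-55 /302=-0.18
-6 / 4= -3 / 2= -1.50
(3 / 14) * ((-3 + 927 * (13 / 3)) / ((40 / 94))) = 282987 / 140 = 2021.34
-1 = -1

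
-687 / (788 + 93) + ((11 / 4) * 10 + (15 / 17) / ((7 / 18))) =6078379 / 209678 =28.99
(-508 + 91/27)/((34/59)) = -803875/918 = -875.68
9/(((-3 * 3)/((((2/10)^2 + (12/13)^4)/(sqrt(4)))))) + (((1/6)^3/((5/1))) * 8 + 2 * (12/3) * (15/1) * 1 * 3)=13866163663/38557350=359.62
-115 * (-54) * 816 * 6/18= 1689120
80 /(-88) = -10 /11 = -0.91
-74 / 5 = -14.80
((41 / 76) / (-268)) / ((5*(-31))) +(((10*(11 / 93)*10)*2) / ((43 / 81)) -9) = 4827523283 / 135752720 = 35.56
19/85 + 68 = 5799/85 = 68.22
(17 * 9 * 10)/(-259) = -1530/259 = -5.91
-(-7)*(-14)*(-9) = 882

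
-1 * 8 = -8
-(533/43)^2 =-153.64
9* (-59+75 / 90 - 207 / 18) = -627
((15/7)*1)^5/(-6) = -253125/33614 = -7.53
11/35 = 0.31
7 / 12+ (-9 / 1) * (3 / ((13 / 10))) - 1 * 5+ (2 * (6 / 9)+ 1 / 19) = -70543 / 2964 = -23.80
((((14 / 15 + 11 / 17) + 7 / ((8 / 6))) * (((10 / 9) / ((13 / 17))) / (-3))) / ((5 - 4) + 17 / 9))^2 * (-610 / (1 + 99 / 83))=-1228767038035 / 3368370096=-364.80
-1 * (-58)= 58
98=98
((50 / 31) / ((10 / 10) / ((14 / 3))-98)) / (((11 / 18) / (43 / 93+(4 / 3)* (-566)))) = 294592200 / 14471699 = 20.36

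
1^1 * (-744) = -744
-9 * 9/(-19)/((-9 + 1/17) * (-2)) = 1377/5776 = 0.24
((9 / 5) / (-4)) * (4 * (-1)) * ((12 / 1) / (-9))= -12 / 5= -2.40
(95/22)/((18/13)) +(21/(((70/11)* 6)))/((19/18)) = 3.64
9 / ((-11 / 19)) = -15.55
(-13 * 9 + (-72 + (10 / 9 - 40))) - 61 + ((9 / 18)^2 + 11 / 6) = -10325 / 36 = -286.81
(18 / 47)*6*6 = 13.79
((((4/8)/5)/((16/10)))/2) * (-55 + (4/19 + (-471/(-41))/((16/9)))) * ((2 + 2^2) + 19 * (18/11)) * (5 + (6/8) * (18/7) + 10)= -7280664885/7677824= -948.27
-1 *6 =-6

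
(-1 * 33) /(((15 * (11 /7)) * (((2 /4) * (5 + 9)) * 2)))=-1 /10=-0.10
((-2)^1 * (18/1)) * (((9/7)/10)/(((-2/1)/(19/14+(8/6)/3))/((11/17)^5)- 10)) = 2961244737/12659320345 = 0.23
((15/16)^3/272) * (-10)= -16875/557056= -0.03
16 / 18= 8 / 9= 0.89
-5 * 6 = -30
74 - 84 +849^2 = 720791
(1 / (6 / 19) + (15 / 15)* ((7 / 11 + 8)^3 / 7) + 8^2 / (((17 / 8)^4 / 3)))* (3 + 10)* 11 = 6349215130661 / 424453722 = 14958.56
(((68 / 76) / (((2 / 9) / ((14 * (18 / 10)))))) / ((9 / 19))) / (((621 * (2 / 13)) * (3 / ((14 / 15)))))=10829 / 15525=0.70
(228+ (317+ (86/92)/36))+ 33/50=22591399/41400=545.69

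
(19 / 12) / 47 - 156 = -87965 / 564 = -155.97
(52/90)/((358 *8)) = 13/64440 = 0.00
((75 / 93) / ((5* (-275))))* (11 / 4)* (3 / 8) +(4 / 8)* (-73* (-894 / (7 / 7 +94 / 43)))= 10241.85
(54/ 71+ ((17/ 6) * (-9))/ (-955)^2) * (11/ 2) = 4.18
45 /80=0.56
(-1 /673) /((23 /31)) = -31 /15479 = -0.00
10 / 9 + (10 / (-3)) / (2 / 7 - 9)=820 / 549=1.49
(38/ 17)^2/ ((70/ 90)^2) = 116964/ 14161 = 8.26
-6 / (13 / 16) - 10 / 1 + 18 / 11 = -2252 / 143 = -15.75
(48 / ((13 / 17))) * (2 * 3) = 4896 / 13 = 376.62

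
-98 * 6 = -588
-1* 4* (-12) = 48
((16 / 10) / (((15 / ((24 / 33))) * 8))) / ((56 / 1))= 1 / 5775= 0.00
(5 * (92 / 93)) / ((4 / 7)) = 805 / 93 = 8.66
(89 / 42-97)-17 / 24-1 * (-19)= -4289 / 56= -76.59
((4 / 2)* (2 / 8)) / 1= 1 / 2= 0.50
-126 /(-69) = 42 /23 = 1.83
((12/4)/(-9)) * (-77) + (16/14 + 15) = 878/21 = 41.81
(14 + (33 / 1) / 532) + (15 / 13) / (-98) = 680201 / 48412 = 14.05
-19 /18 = -1.06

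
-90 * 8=-720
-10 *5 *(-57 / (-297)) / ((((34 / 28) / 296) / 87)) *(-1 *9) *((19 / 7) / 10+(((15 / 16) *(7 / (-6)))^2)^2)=1123983525255 / 360448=3118295.91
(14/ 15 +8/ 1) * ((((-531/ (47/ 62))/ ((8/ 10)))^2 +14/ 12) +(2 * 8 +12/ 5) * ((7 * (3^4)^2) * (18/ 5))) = 169116586647707/ 4970250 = 34025770.66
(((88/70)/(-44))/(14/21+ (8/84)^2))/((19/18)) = -567/14155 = -0.04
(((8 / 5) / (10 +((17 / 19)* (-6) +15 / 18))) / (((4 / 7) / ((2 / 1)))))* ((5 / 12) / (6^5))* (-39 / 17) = -247 / 1960848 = -0.00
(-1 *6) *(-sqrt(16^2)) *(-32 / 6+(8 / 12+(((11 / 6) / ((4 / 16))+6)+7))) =1504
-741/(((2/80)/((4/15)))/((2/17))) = -15808/17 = -929.88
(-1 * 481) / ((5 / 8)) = -3848 / 5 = -769.60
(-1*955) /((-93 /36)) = 11460 /31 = 369.68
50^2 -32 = 2468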